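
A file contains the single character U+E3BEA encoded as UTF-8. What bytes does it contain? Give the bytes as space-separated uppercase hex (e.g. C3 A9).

F3 A3 AF AA

U+E3BEA = 0xE3BEA = 932842 decimal. In range U+10000–U+10FFFF → 4-byte form: 11110xxx 10xxxxxx 10xxxxxx 10xxxxxx.
Binary (21 bits): 011100011101111101010.
Split 3+6+6+6: 011 | 100011 | 101111 | 101010.
Byte 1: 11110011 = 0xF3.
Byte 2: 10100011 = 0xA3.
Byte 3: 10101111 = 0xAF.
Byte 4: 10101010 = 0xAA.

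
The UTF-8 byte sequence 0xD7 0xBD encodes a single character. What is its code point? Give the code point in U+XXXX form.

Leading byte 0xD7 = 11010111 matches 110xxxxx → 2-byte sequence.
Byte 1: 0xD7 = 11010111, payload 10111 (5 bits).
Byte 2: 0xBD = 10111101 (10xxxxxx ✓), payload 111101.
Concatenate: 10111111101 = 0x5FD (11 bits → U+05FD).

U+05FD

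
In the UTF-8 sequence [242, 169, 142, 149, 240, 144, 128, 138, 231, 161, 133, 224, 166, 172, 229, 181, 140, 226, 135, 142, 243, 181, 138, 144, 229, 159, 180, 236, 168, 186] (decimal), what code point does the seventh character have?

U+F5290

Offset 0: leading byte 0xF2 = 11110010 → 4-byte char #1 = F2 A9 8E 95.
Offset 4: leading byte 0xF0 = 11110000 → 4-byte char #2 = F0 90 80 8A.
Offset 8: leading byte 0xE7 = 11100111 → 3-byte char #3 = E7 A1 85.
Offset 11: leading byte 0xE0 = 11100000 → 3-byte char #4 = E0 A6 AC.
Offset 14: leading byte 0xE5 = 11100101 → 3-byte char #5 = E5 B5 8C.
Offset 17: leading byte 0xE2 = 11100010 → 3-byte char #6 = E2 87 8E.
Offset 20: leading byte 0xF3 = 11110011 → 4-byte char #7 = F3 B5 8A 90.
Leading byte 0xF3 = 11110011 matches 11110xxx → 4-byte sequence.
Byte 1: 0xF3 = 11110011, payload 011 (3 bits).
Byte 2: 0xB5 = 10110101 (10xxxxxx ✓), payload 110101.
Byte 3: 0x8A = 10001010 (10xxxxxx ✓), payload 001010.
Byte 4: 0x90 = 10010000 (10xxxxxx ✓), payload 010000.
Concatenate: 011110101001010010000 = 0xF5290 (21 bits → U+F5290).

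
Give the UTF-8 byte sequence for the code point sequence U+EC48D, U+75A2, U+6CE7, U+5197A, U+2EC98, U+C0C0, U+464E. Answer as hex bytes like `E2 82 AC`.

U+EC48D: 4-byte form → F3 AC 92 8D.
U+75A2: 3-byte form → E7 96 A2.
U+6CE7: 3-byte form → E6 B3 A7.
U+5197A: 4-byte form → F1 91 A5 BA.
U+2EC98: 4-byte form → F0 AE B2 98.
U+C0C0: 3-byte form → EC 83 80.
U+464E: 3-byte form → E4 99 8E.
Concatenated (24 bytes): F3 AC 92 8D E7 96 A2 E6 B3 A7 F1 91 A5 BA F0 AE B2 98 EC 83 80 E4 99 8E.

F3 AC 92 8D E7 96 A2 E6 B3 A7 F1 91 A5 BA F0 AE B2 98 EC 83 80 E4 99 8E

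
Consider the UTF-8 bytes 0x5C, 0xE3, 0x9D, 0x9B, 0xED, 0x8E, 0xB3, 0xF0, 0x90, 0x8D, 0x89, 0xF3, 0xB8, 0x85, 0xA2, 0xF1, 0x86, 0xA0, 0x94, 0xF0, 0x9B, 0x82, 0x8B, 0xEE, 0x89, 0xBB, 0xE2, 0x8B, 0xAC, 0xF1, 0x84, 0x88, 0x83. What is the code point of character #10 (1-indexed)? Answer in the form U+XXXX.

Offset 0: leading byte 0x5C = 01011100 → 1-byte char #1 = 5C.
Offset 1: leading byte 0xE3 = 11100011 → 3-byte char #2 = E3 9D 9B.
Offset 4: leading byte 0xED = 11101101 → 3-byte char #3 = ED 8E B3.
Offset 7: leading byte 0xF0 = 11110000 → 4-byte char #4 = F0 90 8D 89.
Offset 11: leading byte 0xF3 = 11110011 → 4-byte char #5 = F3 B8 85 A2.
Offset 15: leading byte 0xF1 = 11110001 → 4-byte char #6 = F1 86 A0 94.
Offset 19: leading byte 0xF0 = 11110000 → 4-byte char #7 = F0 9B 82 8B.
Offset 23: leading byte 0xEE = 11101110 → 3-byte char #8 = EE 89 BB.
Offset 26: leading byte 0xE2 = 11100010 → 3-byte char #9 = E2 8B AC.
Offset 29: leading byte 0xF1 = 11110001 → 4-byte char #10 = F1 84 88 83.
Leading byte 0xF1 = 11110001 matches 11110xxx → 4-byte sequence.
Byte 1: 0xF1 = 11110001, payload 001 (3 bits).
Byte 2: 0x84 = 10000100 (10xxxxxx ✓), payload 000100.
Byte 3: 0x88 = 10001000 (10xxxxxx ✓), payload 001000.
Byte 4: 0x83 = 10000011 (10xxxxxx ✓), payload 000011.
Concatenate: 001000100001000000011 = 0x44203 (21 bits → U+44203).

U+44203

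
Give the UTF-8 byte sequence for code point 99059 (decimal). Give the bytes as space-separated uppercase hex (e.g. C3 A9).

U+182F3 = 0x182F3 = 99059 decimal. In range U+10000–U+10FFFF → 4-byte form: 11110xxx 10xxxxxx 10xxxxxx 10xxxxxx.
Binary (21 bits): 000011000001011110011.
Split 3+6+6+6: 000 | 011000 | 001011 | 110011.
Byte 1: 11110000 = 0xF0.
Byte 2: 10011000 = 0x98.
Byte 3: 10001011 = 0x8B.
Byte 4: 10110011 = 0xB3.

F0 98 8B B3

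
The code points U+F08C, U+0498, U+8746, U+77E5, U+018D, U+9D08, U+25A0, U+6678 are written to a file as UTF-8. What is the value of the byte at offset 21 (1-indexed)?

0x99

1-indexed offset 21 is 0-indexed offset 20.
U+F08C → 3-byte form EF 82 8C at offsets 0–2.
U+0498 → 2-byte form D2 98 at offsets 3–4.
U+8746 → 3-byte form E8 9D 86 at offsets 5–7.
U+77E5 → 3-byte form E7 9F A5 at offsets 8–10.
U+018D → 2-byte form C6 8D at offsets 11–12.
U+9D08 → 3-byte form E9 B4 88 at offsets 13–15.
U+25A0 → 3-byte form E2 96 A0 at offsets 16–18.
U+6678 → 3-byte form E6 99 B8 at offsets 19–21.
Offset 20 falls in char 8's range; it's byte 2 of E6 99 B8 = 0x99.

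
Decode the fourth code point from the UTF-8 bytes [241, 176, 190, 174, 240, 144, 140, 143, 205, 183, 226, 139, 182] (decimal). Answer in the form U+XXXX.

Offset 0: leading byte 0xF1 = 11110001 → 4-byte char #1 = F1 B0 BE AE.
Offset 4: leading byte 0xF0 = 11110000 → 4-byte char #2 = F0 90 8C 8F.
Offset 8: leading byte 0xCD = 11001101 → 2-byte char #3 = CD B7.
Offset 10: leading byte 0xE2 = 11100010 → 3-byte char #4 = E2 8B B6.
Leading byte 0xE2 = 11100010 matches 1110xxxx → 3-byte sequence.
Byte 1: 0xE2 = 11100010, payload 0010 (4 bits).
Byte 2: 0x8B = 10001011 (10xxxxxx ✓), payload 001011.
Byte 3: 0xB6 = 10110110 (10xxxxxx ✓), payload 110110.
Concatenate: 0010001011110110 = 0x22F6 (16 bits → U+22F6).

U+22F6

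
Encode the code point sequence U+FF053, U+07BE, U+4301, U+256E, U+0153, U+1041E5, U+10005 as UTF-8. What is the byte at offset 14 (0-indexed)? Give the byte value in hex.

0xF4

U+FF053 → 4-byte form F3 BF 81 93 at offsets 0–3.
U+07BE → 2-byte form DE BE at offsets 4–5.
U+4301 → 3-byte form E4 8C 81 at offsets 6–8.
U+256E → 3-byte form E2 95 AE at offsets 9–11.
U+0153 → 2-byte form C5 93 at offsets 12–13.
U+1041E5 → 4-byte form F4 84 87 A5 at offsets 14–17.
Offset 14 falls in char 6's range; it's byte 1 of F4 84 87 A5 = 0xF4.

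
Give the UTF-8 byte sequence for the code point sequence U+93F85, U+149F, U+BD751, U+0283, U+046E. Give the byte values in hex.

F2 93 BE 85 E1 92 9F F2 BD 9D 91 CA 83 D1 AE

U+93F85: 4-byte form → F2 93 BE 85.
U+149F: 3-byte form → E1 92 9F.
U+BD751: 4-byte form → F2 BD 9D 91.
U+0283: 2-byte form → CA 83.
U+046E: 2-byte form → D1 AE.
Concatenated (15 bytes): F2 93 BE 85 E1 92 9F F2 BD 9D 91 CA 83 D1 AE.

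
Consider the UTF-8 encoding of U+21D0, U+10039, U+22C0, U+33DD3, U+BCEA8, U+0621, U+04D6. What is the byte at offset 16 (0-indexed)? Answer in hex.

U+21D0 → 3-byte form E2 87 90 at offsets 0–2.
U+10039 → 4-byte form F0 90 80 B9 at offsets 3–6.
U+22C0 → 3-byte form E2 8B 80 at offsets 7–9.
U+33DD3 → 4-byte form F0 B3 B7 93 at offsets 10–13.
U+BCEA8 → 4-byte form F2 BC BA A8 at offsets 14–17.
Offset 16 falls in char 5's range; it's byte 3 of F2 BC BA A8 = 0xBA.

0xBA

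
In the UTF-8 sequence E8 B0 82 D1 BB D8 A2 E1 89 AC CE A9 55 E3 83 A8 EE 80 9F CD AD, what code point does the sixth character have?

U+0055

Offset 0: leading byte 0xE8 = 11101000 → 3-byte char #1 = E8 B0 82.
Offset 3: leading byte 0xD1 = 11010001 → 2-byte char #2 = D1 BB.
Offset 5: leading byte 0xD8 = 11011000 → 2-byte char #3 = D8 A2.
Offset 7: leading byte 0xE1 = 11100001 → 3-byte char #4 = E1 89 AC.
Offset 10: leading byte 0xCE = 11001110 → 2-byte char #5 = CE A9.
Offset 12: leading byte 0x55 = 01010101 → 1-byte char #6 = 55.
Leading byte 0x55 = 01010101 matches 0xxxxxxx → 1-byte sequence.
Byte 1: 0x55 = 01010101, payload 1010101 (7 bits).
Concatenate: 1010101 = 0x55 (7 bits → U+0055).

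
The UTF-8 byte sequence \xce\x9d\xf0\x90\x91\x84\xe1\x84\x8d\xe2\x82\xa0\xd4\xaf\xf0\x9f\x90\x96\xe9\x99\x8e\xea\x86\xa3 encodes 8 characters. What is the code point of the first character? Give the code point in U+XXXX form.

U+039D

Offset 0: leading byte 0xCE = 11001110 → 2-byte char #1 = CE 9D.
Leading byte 0xCE = 11001110 matches 110xxxxx → 2-byte sequence.
Byte 1: 0xCE = 11001110, payload 01110 (5 bits).
Byte 2: 0x9D = 10011101 (10xxxxxx ✓), payload 011101.
Concatenate: 01110011101 = 0x39D (11 bits → U+039D).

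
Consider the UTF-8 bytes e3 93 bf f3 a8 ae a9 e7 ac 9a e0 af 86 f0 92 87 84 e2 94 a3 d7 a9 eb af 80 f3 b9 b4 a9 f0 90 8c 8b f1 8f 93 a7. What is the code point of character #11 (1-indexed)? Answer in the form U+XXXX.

U+4F4E7

Offset 0: leading byte 0xE3 = 11100011 → 3-byte char #1 = E3 93 BF.
Offset 3: leading byte 0xF3 = 11110011 → 4-byte char #2 = F3 A8 AE A9.
Offset 7: leading byte 0xE7 = 11100111 → 3-byte char #3 = E7 AC 9A.
Offset 10: leading byte 0xE0 = 11100000 → 3-byte char #4 = E0 AF 86.
Offset 13: leading byte 0xF0 = 11110000 → 4-byte char #5 = F0 92 87 84.
Offset 17: leading byte 0xE2 = 11100010 → 3-byte char #6 = E2 94 A3.
Offset 20: leading byte 0xD7 = 11010111 → 2-byte char #7 = D7 A9.
Offset 22: leading byte 0xEB = 11101011 → 3-byte char #8 = EB AF 80.
Offset 25: leading byte 0xF3 = 11110011 → 4-byte char #9 = F3 B9 B4 A9.
Offset 29: leading byte 0xF0 = 11110000 → 4-byte char #10 = F0 90 8C 8B.
Offset 33: leading byte 0xF1 = 11110001 → 4-byte char #11 = F1 8F 93 A7.
Leading byte 0xF1 = 11110001 matches 11110xxx → 4-byte sequence.
Byte 1: 0xF1 = 11110001, payload 001 (3 bits).
Byte 2: 0x8F = 10001111 (10xxxxxx ✓), payload 001111.
Byte 3: 0x93 = 10010011 (10xxxxxx ✓), payload 010011.
Byte 4: 0xA7 = 10100111 (10xxxxxx ✓), payload 100111.
Concatenate: 001001111010011100111 = 0x4F4E7 (21 bits → U+4F4E7).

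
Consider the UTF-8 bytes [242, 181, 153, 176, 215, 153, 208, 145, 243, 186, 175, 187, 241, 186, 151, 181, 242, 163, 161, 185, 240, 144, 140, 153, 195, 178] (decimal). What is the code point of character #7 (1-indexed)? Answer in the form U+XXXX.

Offset 0: leading byte 0xF2 = 11110010 → 4-byte char #1 = F2 B5 99 B0.
Offset 4: leading byte 0xD7 = 11010111 → 2-byte char #2 = D7 99.
Offset 6: leading byte 0xD0 = 11010000 → 2-byte char #3 = D0 91.
Offset 8: leading byte 0xF3 = 11110011 → 4-byte char #4 = F3 BA AF BB.
Offset 12: leading byte 0xF1 = 11110001 → 4-byte char #5 = F1 BA 97 B5.
Offset 16: leading byte 0xF2 = 11110010 → 4-byte char #6 = F2 A3 A1 B9.
Offset 20: leading byte 0xF0 = 11110000 → 4-byte char #7 = F0 90 8C 99.
Leading byte 0xF0 = 11110000 matches 11110xxx → 4-byte sequence.
Byte 1: 0xF0 = 11110000, payload 000 (3 bits).
Byte 2: 0x90 = 10010000 (10xxxxxx ✓), payload 010000.
Byte 3: 0x8C = 10001100 (10xxxxxx ✓), payload 001100.
Byte 4: 0x99 = 10011001 (10xxxxxx ✓), payload 011001.
Concatenate: 000010000001100011001 = 0x10319 (21 bits → U+10319).

U+10319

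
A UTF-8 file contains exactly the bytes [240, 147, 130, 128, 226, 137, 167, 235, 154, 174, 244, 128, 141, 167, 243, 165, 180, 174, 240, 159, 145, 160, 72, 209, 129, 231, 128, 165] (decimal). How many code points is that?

Byte at offset 0: 0xF0 = 11110000 → 4-byte char (#1). Advance 4.
Byte at offset 4: 0xE2 = 11100010 → 3-byte char (#2). Advance 3.
Byte at offset 7: 0xEB = 11101011 → 3-byte char (#3). Advance 3.
Byte at offset 10: 0xF4 = 11110100 → 4-byte char (#4). Advance 4.
Byte at offset 14: 0xF3 = 11110011 → 4-byte char (#5). Advance 4.
Byte at offset 18: 0xF0 = 11110000 → 4-byte char (#6). Advance 4.
Byte at offset 22: 0x48 = 01001000 → 1-byte char (#7). Advance 1.
Byte at offset 23: 0xD1 = 11010001 → 2-byte char (#8). Advance 2.
Byte at offset 25: 0xE7 = 11100111 → 3-byte char (#9). Advance 3.
Reached end at offset 28 after 9 code points.

9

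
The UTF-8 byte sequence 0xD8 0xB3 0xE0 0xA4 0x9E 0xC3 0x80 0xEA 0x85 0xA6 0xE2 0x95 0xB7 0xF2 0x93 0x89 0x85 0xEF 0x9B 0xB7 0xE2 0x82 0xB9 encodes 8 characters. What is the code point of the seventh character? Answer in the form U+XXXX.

Offset 0: leading byte 0xD8 = 11011000 → 2-byte char #1 = D8 B3.
Offset 2: leading byte 0xE0 = 11100000 → 3-byte char #2 = E0 A4 9E.
Offset 5: leading byte 0xC3 = 11000011 → 2-byte char #3 = C3 80.
Offset 7: leading byte 0xEA = 11101010 → 3-byte char #4 = EA 85 A6.
Offset 10: leading byte 0xE2 = 11100010 → 3-byte char #5 = E2 95 B7.
Offset 13: leading byte 0xF2 = 11110010 → 4-byte char #6 = F2 93 89 85.
Offset 17: leading byte 0xEF = 11101111 → 3-byte char #7 = EF 9B B7.
Leading byte 0xEF = 11101111 matches 1110xxxx → 3-byte sequence.
Byte 1: 0xEF = 11101111, payload 1111 (4 bits).
Byte 2: 0x9B = 10011011 (10xxxxxx ✓), payload 011011.
Byte 3: 0xB7 = 10110111 (10xxxxxx ✓), payload 110111.
Concatenate: 1111011011110111 = 0xF6F7 (16 bits → U+F6F7).

U+F6F7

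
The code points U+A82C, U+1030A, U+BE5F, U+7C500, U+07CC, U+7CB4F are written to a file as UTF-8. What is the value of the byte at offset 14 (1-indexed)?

1-indexed offset 14 is 0-indexed offset 13.
U+A82C → 3-byte form EA A0 AC at offsets 0–2.
U+1030A → 4-byte form F0 90 8C 8A at offsets 3–6.
U+BE5F → 3-byte form EB B9 9F at offsets 7–9.
U+7C500 → 4-byte form F1 BC 94 80 at offsets 10–13.
Offset 13 falls in char 4's range; it's byte 4 of F1 BC 94 80 = 0x80.

0x80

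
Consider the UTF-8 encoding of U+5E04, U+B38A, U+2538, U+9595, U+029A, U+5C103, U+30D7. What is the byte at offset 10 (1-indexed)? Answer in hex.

0xE9

1-indexed offset 10 is 0-indexed offset 9.
U+5E04 → 3-byte form E5 B8 84 at offsets 0–2.
U+B38A → 3-byte form EB 8E 8A at offsets 3–5.
U+2538 → 3-byte form E2 94 B8 at offsets 6–8.
U+9595 → 3-byte form E9 96 95 at offsets 9–11.
Offset 9 falls in char 4's range; it's byte 1 of E9 96 95 = 0xE9.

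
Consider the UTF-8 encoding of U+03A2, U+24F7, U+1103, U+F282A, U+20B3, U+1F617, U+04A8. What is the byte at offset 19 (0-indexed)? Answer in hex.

0xD2

U+03A2 → 2-byte form CE A2 at offsets 0–1.
U+24F7 → 3-byte form E2 93 B7 at offsets 2–4.
U+1103 → 3-byte form E1 84 83 at offsets 5–7.
U+F282A → 4-byte form F3 B2 A0 AA at offsets 8–11.
U+20B3 → 3-byte form E2 82 B3 at offsets 12–14.
U+1F617 → 4-byte form F0 9F 98 97 at offsets 15–18.
U+04A8 → 2-byte form D2 A8 at offsets 19–20.
Offset 19 falls in char 7's range; it's byte 1 of D2 A8 = 0xD2.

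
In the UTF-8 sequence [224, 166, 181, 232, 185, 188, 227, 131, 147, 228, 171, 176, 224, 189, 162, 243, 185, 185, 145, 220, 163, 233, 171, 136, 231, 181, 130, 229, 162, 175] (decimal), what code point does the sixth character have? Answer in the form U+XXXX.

U+F9E51

Offset 0: leading byte 0xE0 = 11100000 → 3-byte char #1 = E0 A6 B5.
Offset 3: leading byte 0xE8 = 11101000 → 3-byte char #2 = E8 B9 BC.
Offset 6: leading byte 0xE3 = 11100011 → 3-byte char #3 = E3 83 93.
Offset 9: leading byte 0xE4 = 11100100 → 3-byte char #4 = E4 AB B0.
Offset 12: leading byte 0xE0 = 11100000 → 3-byte char #5 = E0 BD A2.
Offset 15: leading byte 0xF3 = 11110011 → 4-byte char #6 = F3 B9 B9 91.
Leading byte 0xF3 = 11110011 matches 11110xxx → 4-byte sequence.
Byte 1: 0xF3 = 11110011, payload 011 (3 bits).
Byte 2: 0xB9 = 10111001 (10xxxxxx ✓), payload 111001.
Byte 3: 0xB9 = 10111001 (10xxxxxx ✓), payload 111001.
Byte 4: 0x91 = 10010001 (10xxxxxx ✓), payload 010001.
Concatenate: 011111001111001010001 = 0xF9E51 (21 bits → U+F9E51).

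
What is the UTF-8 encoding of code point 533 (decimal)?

U+0215 = 0x215 = 533 decimal. In range U+0080–U+07FF → 2-byte form: 110xxxxx 10xxxxxx.
Binary (11 bits): 01000010101.
Split 5+6: 01000 | 010101.
Byte 1: 11001000 = 0xC8.
Byte 2: 10010101 = 0x95.

C8 95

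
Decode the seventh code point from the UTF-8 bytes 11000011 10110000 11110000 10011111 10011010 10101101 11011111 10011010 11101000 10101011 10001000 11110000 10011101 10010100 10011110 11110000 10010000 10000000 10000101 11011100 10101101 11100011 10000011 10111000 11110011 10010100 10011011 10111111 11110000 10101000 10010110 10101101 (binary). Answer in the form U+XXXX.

U+072D

Offset 0: leading byte 0xC3 = 11000011 → 2-byte char #1 = C3 B0.
Offset 2: leading byte 0xF0 = 11110000 → 4-byte char #2 = F0 9F 9A AD.
Offset 6: leading byte 0xDF = 11011111 → 2-byte char #3 = DF 9A.
Offset 8: leading byte 0xE8 = 11101000 → 3-byte char #4 = E8 AB 88.
Offset 11: leading byte 0xF0 = 11110000 → 4-byte char #5 = F0 9D 94 9E.
Offset 15: leading byte 0xF0 = 11110000 → 4-byte char #6 = F0 90 80 85.
Offset 19: leading byte 0xDC = 11011100 → 2-byte char #7 = DC AD.
Leading byte 0xDC = 11011100 matches 110xxxxx → 2-byte sequence.
Byte 1: 0xDC = 11011100, payload 11100 (5 bits).
Byte 2: 0xAD = 10101101 (10xxxxxx ✓), payload 101101.
Concatenate: 11100101101 = 0x72D (11 bits → U+072D).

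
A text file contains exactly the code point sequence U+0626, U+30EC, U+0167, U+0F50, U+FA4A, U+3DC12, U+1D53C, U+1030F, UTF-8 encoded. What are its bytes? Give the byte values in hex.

D8 A6 E3 83 AC C5 A7 E0 BD 90 EF A9 8A F0 BD B0 92 F0 9D 94 BC F0 90 8C 8F

U+0626: 2-byte form → D8 A6.
U+30EC: 3-byte form → E3 83 AC.
U+0167: 2-byte form → C5 A7.
U+0F50: 3-byte form → E0 BD 90.
U+FA4A: 3-byte form → EF A9 8A.
U+3DC12: 4-byte form → F0 BD B0 92.
U+1D53C: 4-byte form → F0 9D 94 BC.
U+1030F: 4-byte form → F0 90 8C 8F.
Concatenated (25 bytes): D8 A6 E3 83 AC C5 A7 E0 BD 90 EF A9 8A F0 BD B0 92 F0 9D 94 BC F0 90 8C 8F.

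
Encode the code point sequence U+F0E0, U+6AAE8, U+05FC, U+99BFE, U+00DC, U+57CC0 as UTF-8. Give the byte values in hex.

EF 83 A0 F1 AA AB A8 D7 BC F2 99 AF BE C3 9C F1 97 B3 80

U+F0E0: 3-byte form → EF 83 A0.
U+6AAE8: 4-byte form → F1 AA AB A8.
U+05FC: 2-byte form → D7 BC.
U+99BFE: 4-byte form → F2 99 AF BE.
U+00DC: 2-byte form → C3 9C.
U+57CC0: 4-byte form → F1 97 B3 80.
Concatenated (19 bytes): EF 83 A0 F1 AA AB A8 D7 BC F2 99 AF BE C3 9C F1 97 B3 80.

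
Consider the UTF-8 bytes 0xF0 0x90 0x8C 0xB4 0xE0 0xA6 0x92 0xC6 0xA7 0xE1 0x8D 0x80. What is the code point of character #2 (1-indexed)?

U+0992

Offset 0: leading byte 0xF0 = 11110000 → 4-byte char #1 = F0 90 8C B4.
Offset 4: leading byte 0xE0 = 11100000 → 3-byte char #2 = E0 A6 92.
Leading byte 0xE0 = 11100000 matches 1110xxxx → 3-byte sequence.
Byte 1: 0xE0 = 11100000, payload 0000 (4 bits).
Byte 2: 0xA6 = 10100110 (10xxxxxx ✓), payload 100110.
Byte 3: 0x92 = 10010010 (10xxxxxx ✓), payload 010010.
Concatenate: 0000100110010010 = 0x992 (16 bits → U+0992).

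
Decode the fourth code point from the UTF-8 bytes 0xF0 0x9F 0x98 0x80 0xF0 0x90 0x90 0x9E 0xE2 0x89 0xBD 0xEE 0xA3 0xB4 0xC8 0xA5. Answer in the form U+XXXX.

Offset 0: leading byte 0xF0 = 11110000 → 4-byte char #1 = F0 9F 98 80.
Offset 4: leading byte 0xF0 = 11110000 → 4-byte char #2 = F0 90 90 9E.
Offset 8: leading byte 0xE2 = 11100010 → 3-byte char #3 = E2 89 BD.
Offset 11: leading byte 0xEE = 11101110 → 3-byte char #4 = EE A3 B4.
Leading byte 0xEE = 11101110 matches 1110xxxx → 3-byte sequence.
Byte 1: 0xEE = 11101110, payload 1110 (4 bits).
Byte 2: 0xA3 = 10100011 (10xxxxxx ✓), payload 100011.
Byte 3: 0xB4 = 10110100 (10xxxxxx ✓), payload 110100.
Concatenate: 1110100011110100 = 0xE8F4 (16 bits → U+E8F4).

U+E8F4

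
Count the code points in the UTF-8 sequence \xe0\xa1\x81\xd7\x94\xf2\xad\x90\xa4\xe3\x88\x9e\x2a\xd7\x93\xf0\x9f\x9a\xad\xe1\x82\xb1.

8

Byte at offset 0: 0xE0 = 11100000 → 3-byte char (#1). Advance 3.
Byte at offset 3: 0xD7 = 11010111 → 2-byte char (#2). Advance 2.
Byte at offset 5: 0xF2 = 11110010 → 4-byte char (#3). Advance 4.
Byte at offset 9: 0xE3 = 11100011 → 3-byte char (#4). Advance 3.
Byte at offset 12: 0x2A = 00101010 → 1-byte char (#5). Advance 1.
Byte at offset 13: 0xD7 = 11010111 → 2-byte char (#6). Advance 2.
Byte at offset 15: 0xF0 = 11110000 → 4-byte char (#7). Advance 4.
Byte at offset 19: 0xE1 = 11100001 → 3-byte char (#8). Advance 3.
Reached end at offset 22 after 8 code points.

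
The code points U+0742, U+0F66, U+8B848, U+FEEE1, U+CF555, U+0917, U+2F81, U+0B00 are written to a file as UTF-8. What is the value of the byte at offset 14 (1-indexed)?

1-indexed offset 14 is 0-indexed offset 13.
U+0742 → 2-byte form DD 82 at offsets 0–1.
U+0F66 → 3-byte form E0 BD A6 at offsets 2–4.
U+8B848 → 4-byte form F2 8B A1 88 at offsets 5–8.
U+FEEE1 → 4-byte form F3 BE BB A1 at offsets 9–12.
U+CF555 → 4-byte form F3 8F 95 95 at offsets 13–16.
Offset 13 falls in char 5's range; it's byte 1 of F3 8F 95 95 = 0xF3.

0xF3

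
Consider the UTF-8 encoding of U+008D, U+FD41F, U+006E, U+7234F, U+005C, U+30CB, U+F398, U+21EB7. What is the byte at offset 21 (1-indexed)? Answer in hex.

0xBA

1-indexed offset 21 is 0-indexed offset 20.
U+008D → 2-byte form C2 8D at offsets 0–1.
U+FD41F → 4-byte form F3 BD 90 9F at offsets 2–5.
U+006E → 1-byte form 6E at offsets 6–6.
U+7234F → 4-byte form F1 B2 8D 8F at offsets 7–10.
U+005C → 1-byte form 5C at offsets 11–11.
U+30CB → 3-byte form E3 83 8B at offsets 12–14.
U+F398 → 3-byte form EF 8E 98 at offsets 15–17.
U+21EB7 → 4-byte form F0 A1 BA B7 at offsets 18–21.
Offset 20 falls in char 8's range; it's byte 3 of F0 A1 BA B7 = 0xBA.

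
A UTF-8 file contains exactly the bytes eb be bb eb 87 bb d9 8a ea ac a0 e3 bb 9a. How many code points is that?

Byte at offset 0: 0xEB = 11101011 → 3-byte char (#1). Advance 3.
Byte at offset 3: 0xEB = 11101011 → 3-byte char (#2). Advance 3.
Byte at offset 6: 0xD9 = 11011001 → 2-byte char (#3). Advance 2.
Byte at offset 8: 0xEA = 11101010 → 3-byte char (#4). Advance 3.
Byte at offset 11: 0xE3 = 11100011 → 3-byte char (#5). Advance 3.
Reached end at offset 14 after 5 code points.

5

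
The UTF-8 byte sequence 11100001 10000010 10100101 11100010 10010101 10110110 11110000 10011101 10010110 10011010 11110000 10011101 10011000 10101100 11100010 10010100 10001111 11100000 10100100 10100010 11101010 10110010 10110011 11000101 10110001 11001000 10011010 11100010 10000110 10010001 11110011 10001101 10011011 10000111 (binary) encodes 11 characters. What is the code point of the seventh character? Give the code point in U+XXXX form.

U+ACB3

Offset 0: leading byte 0xE1 = 11100001 → 3-byte char #1 = E1 82 A5.
Offset 3: leading byte 0xE2 = 11100010 → 3-byte char #2 = E2 95 B6.
Offset 6: leading byte 0xF0 = 11110000 → 4-byte char #3 = F0 9D 96 9A.
Offset 10: leading byte 0xF0 = 11110000 → 4-byte char #4 = F0 9D 98 AC.
Offset 14: leading byte 0xE2 = 11100010 → 3-byte char #5 = E2 94 8F.
Offset 17: leading byte 0xE0 = 11100000 → 3-byte char #6 = E0 A4 A2.
Offset 20: leading byte 0xEA = 11101010 → 3-byte char #7 = EA B2 B3.
Leading byte 0xEA = 11101010 matches 1110xxxx → 3-byte sequence.
Byte 1: 0xEA = 11101010, payload 1010 (4 bits).
Byte 2: 0xB2 = 10110010 (10xxxxxx ✓), payload 110010.
Byte 3: 0xB3 = 10110011 (10xxxxxx ✓), payload 110011.
Concatenate: 1010110010110011 = 0xACB3 (16 bits → U+ACB3).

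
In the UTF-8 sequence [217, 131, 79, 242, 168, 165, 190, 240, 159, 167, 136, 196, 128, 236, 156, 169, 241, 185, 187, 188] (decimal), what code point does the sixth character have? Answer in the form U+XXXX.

U+C729

Offset 0: leading byte 0xD9 = 11011001 → 2-byte char #1 = D9 83.
Offset 2: leading byte 0x4F = 01001111 → 1-byte char #2 = 4F.
Offset 3: leading byte 0xF2 = 11110010 → 4-byte char #3 = F2 A8 A5 BE.
Offset 7: leading byte 0xF0 = 11110000 → 4-byte char #4 = F0 9F A7 88.
Offset 11: leading byte 0xC4 = 11000100 → 2-byte char #5 = C4 80.
Offset 13: leading byte 0xEC = 11101100 → 3-byte char #6 = EC 9C A9.
Leading byte 0xEC = 11101100 matches 1110xxxx → 3-byte sequence.
Byte 1: 0xEC = 11101100, payload 1100 (4 bits).
Byte 2: 0x9C = 10011100 (10xxxxxx ✓), payload 011100.
Byte 3: 0xA9 = 10101001 (10xxxxxx ✓), payload 101001.
Concatenate: 1100011100101001 = 0xC729 (16 bits → U+C729).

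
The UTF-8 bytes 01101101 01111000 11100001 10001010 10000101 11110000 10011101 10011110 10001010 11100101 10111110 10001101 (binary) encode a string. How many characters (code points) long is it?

Byte at offset 0: 0x6D = 01101101 → 1-byte char (#1). Advance 1.
Byte at offset 1: 0x78 = 01111000 → 1-byte char (#2). Advance 1.
Byte at offset 2: 0xE1 = 11100001 → 3-byte char (#3). Advance 3.
Byte at offset 5: 0xF0 = 11110000 → 4-byte char (#4). Advance 4.
Byte at offset 9: 0xE5 = 11100101 → 3-byte char (#5). Advance 3.
Reached end at offset 12 after 5 code points.

5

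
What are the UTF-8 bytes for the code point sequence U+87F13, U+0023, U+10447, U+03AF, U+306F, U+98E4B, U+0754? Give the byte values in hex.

U+87F13: 4-byte form → F2 87 BC 93.
U+0023: 1-byte form → 23.
U+10447: 4-byte form → F0 90 91 87.
U+03AF: 2-byte form → CE AF.
U+306F: 3-byte form → E3 81 AF.
U+98E4B: 4-byte form → F2 98 B9 8B.
U+0754: 2-byte form → DD 94.
Concatenated (20 bytes): F2 87 BC 93 23 F0 90 91 87 CE AF E3 81 AF F2 98 B9 8B DD 94.

F2 87 BC 93 23 F0 90 91 87 CE AF E3 81 AF F2 98 B9 8B DD 94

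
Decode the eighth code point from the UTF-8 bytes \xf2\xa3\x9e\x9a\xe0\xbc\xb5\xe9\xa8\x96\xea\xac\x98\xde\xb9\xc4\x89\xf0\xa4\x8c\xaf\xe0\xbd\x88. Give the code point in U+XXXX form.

U+0F48

Offset 0: leading byte 0xF2 = 11110010 → 4-byte char #1 = F2 A3 9E 9A.
Offset 4: leading byte 0xE0 = 11100000 → 3-byte char #2 = E0 BC B5.
Offset 7: leading byte 0xE9 = 11101001 → 3-byte char #3 = E9 A8 96.
Offset 10: leading byte 0xEA = 11101010 → 3-byte char #4 = EA AC 98.
Offset 13: leading byte 0xDE = 11011110 → 2-byte char #5 = DE B9.
Offset 15: leading byte 0xC4 = 11000100 → 2-byte char #6 = C4 89.
Offset 17: leading byte 0xF0 = 11110000 → 4-byte char #7 = F0 A4 8C AF.
Offset 21: leading byte 0xE0 = 11100000 → 3-byte char #8 = E0 BD 88.
Leading byte 0xE0 = 11100000 matches 1110xxxx → 3-byte sequence.
Byte 1: 0xE0 = 11100000, payload 0000 (4 bits).
Byte 2: 0xBD = 10111101 (10xxxxxx ✓), payload 111101.
Byte 3: 0x88 = 10001000 (10xxxxxx ✓), payload 001000.
Concatenate: 0000111101001000 = 0xF48 (16 bits → U+0F48).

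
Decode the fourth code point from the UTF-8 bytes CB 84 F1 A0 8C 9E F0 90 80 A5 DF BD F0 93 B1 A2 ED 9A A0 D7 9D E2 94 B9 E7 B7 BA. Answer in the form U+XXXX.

Offset 0: leading byte 0xCB = 11001011 → 2-byte char #1 = CB 84.
Offset 2: leading byte 0xF1 = 11110001 → 4-byte char #2 = F1 A0 8C 9E.
Offset 6: leading byte 0xF0 = 11110000 → 4-byte char #3 = F0 90 80 A5.
Offset 10: leading byte 0xDF = 11011111 → 2-byte char #4 = DF BD.
Leading byte 0xDF = 11011111 matches 110xxxxx → 2-byte sequence.
Byte 1: 0xDF = 11011111, payload 11111 (5 bits).
Byte 2: 0xBD = 10111101 (10xxxxxx ✓), payload 111101.
Concatenate: 11111111101 = 0x7FD (11 bits → U+07FD).

U+07FD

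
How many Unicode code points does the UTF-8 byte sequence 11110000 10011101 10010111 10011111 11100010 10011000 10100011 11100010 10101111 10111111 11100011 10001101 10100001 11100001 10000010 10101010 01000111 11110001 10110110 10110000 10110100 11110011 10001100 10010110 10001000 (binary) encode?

8

Byte at offset 0: 0xF0 = 11110000 → 4-byte char (#1). Advance 4.
Byte at offset 4: 0xE2 = 11100010 → 3-byte char (#2). Advance 3.
Byte at offset 7: 0xE2 = 11100010 → 3-byte char (#3). Advance 3.
Byte at offset 10: 0xE3 = 11100011 → 3-byte char (#4). Advance 3.
Byte at offset 13: 0xE1 = 11100001 → 3-byte char (#5). Advance 3.
Byte at offset 16: 0x47 = 01000111 → 1-byte char (#6). Advance 1.
Byte at offset 17: 0xF1 = 11110001 → 4-byte char (#7). Advance 4.
Byte at offset 21: 0xF3 = 11110011 → 4-byte char (#8). Advance 4.
Reached end at offset 25 after 8 code points.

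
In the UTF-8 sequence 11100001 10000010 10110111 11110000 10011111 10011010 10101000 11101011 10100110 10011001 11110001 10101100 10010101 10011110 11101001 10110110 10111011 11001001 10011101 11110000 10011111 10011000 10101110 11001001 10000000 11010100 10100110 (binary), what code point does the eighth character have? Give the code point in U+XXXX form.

U+0240

Offset 0: leading byte 0xE1 = 11100001 → 3-byte char #1 = E1 82 B7.
Offset 3: leading byte 0xF0 = 11110000 → 4-byte char #2 = F0 9F 9A A8.
Offset 7: leading byte 0xEB = 11101011 → 3-byte char #3 = EB A6 99.
Offset 10: leading byte 0xF1 = 11110001 → 4-byte char #4 = F1 AC 95 9E.
Offset 14: leading byte 0xE9 = 11101001 → 3-byte char #5 = E9 B6 BB.
Offset 17: leading byte 0xC9 = 11001001 → 2-byte char #6 = C9 9D.
Offset 19: leading byte 0xF0 = 11110000 → 4-byte char #7 = F0 9F 98 AE.
Offset 23: leading byte 0xC9 = 11001001 → 2-byte char #8 = C9 80.
Leading byte 0xC9 = 11001001 matches 110xxxxx → 2-byte sequence.
Byte 1: 0xC9 = 11001001, payload 01001 (5 bits).
Byte 2: 0x80 = 10000000 (10xxxxxx ✓), payload 000000.
Concatenate: 01001000000 = 0x240 (11 bits → U+0240).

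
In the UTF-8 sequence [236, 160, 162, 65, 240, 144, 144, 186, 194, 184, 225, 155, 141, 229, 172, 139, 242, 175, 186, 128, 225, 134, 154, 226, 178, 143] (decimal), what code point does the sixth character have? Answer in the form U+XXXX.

U+5B0B

Offset 0: leading byte 0xEC = 11101100 → 3-byte char #1 = EC A0 A2.
Offset 3: leading byte 0x41 = 01000001 → 1-byte char #2 = 41.
Offset 4: leading byte 0xF0 = 11110000 → 4-byte char #3 = F0 90 90 BA.
Offset 8: leading byte 0xC2 = 11000010 → 2-byte char #4 = C2 B8.
Offset 10: leading byte 0xE1 = 11100001 → 3-byte char #5 = E1 9B 8D.
Offset 13: leading byte 0xE5 = 11100101 → 3-byte char #6 = E5 AC 8B.
Leading byte 0xE5 = 11100101 matches 1110xxxx → 3-byte sequence.
Byte 1: 0xE5 = 11100101, payload 0101 (4 bits).
Byte 2: 0xAC = 10101100 (10xxxxxx ✓), payload 101100.
Byte 3: 0x8B = 10001011 (10xxxxxx ✓), payload 001011.
Concatenate: 0101101100001011 = 0x5B0B (16 bits → U+5B0B).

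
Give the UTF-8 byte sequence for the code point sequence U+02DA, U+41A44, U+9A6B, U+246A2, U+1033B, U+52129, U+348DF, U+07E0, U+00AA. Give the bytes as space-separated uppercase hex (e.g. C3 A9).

CB 9A F1 81 A9 84 E9 A9 AB F0 A4 9A A2 F0 90 8C BB F1 92 84 A9 F0 B4 A3 9F DF A0 C2 AA

U+02DA: 2-byte form → CB 9A.
U+41A44: 4-byte form → F1 81 A9 84.
U+9A6B: 3-byte form → E9 A9 AB.
U+246A2: 4-byte form → F0 A4 9A A2.
U+1033B: 4-byte form → F0 90 8C BB.
U+52129: 4-byte form → F1 92 84 A9.
U+348DF: 4-byte form → F0 B4 A3 9F.
U+07E0: 2-byte form → DF A0.
U+00AA: 2-byte form → C2 AA.
Concatenated (29 bytes): CB 9A F1 81 A9 84 E9 A9 AB F0 A4 9A A2 F0 90 8C BB F1 92 84 A9 F0 B4 A3 9F DF A0 C2 AA.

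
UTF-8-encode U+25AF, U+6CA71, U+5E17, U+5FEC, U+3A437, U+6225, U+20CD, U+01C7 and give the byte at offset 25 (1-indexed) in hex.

0x87

1-indexed offset 25 is 0-indexed offset 24.
U+25AF → 3-byte form E2 96 AF at offsets 0–2.
U+6CA71 → 4-byte form F1 AC A9 B1 at offsets 3–6.
U+5E17 → 3-byte form E5 B8 97 at offsets 7–9.
U+5FEC → 3-byte form E5 BF AC at offsets 10–12.
U+3A437 → 4-byte form F0 BA 90 B7 at offsets 13–16.
U+6225 → 3-byte form E6 88 A5 at offsets 17–19.
U+20CD → 3-byte form E2 83 8D at offsets 20–22.
U+01C7 → 2-byte form C7 87 at offsets 23–24.
Offset 24 falls in char 8's range; it's byte 2 of C7 87 = 0x87.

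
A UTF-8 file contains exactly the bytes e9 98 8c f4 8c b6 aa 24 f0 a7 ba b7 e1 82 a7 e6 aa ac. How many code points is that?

6

Byte at offset 0: 0xE9 = 11101001 → 3-byte char (#1). Advance 3.
Byte at offset 3: 0xF4 = 11110100 → 4-byte char (#2). Advance 4.
Byte at offset 7: 0x24 = 00100100 → 1-byte char (#3). Advance 1.
Byte at offset 8: 0xF0 = 11110000 → 4-byte char (#4). Advance 4.
Byte at offset 12: 0xE1 = 11100001 → 3-byte char (#5). Advance 3.
Byte at offset 15: 0xE6 = 11100110 → 3-byte char (#6). Advance 3.
Reached end at offset 18 after 6 code points.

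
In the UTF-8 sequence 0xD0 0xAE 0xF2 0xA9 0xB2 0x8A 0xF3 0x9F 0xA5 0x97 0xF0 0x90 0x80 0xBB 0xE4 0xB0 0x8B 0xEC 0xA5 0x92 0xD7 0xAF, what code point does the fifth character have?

U+4C0B

Offset 0: leading byte 0xD0 = 11010000 → 2-byte char #1 = D0 AE.
Offset 2: leading byte 0xF2 = 11110010 → 4-byte char #2 = F2 A9 B2 8A.
Offset 6: leading byte 0xF3 = 11110011 → 4-byte char #3 = F3 9F A5 97.
Offset 10: leading byte 0xF0 = 11110000 → 4-byte char #4 = F0 90 80 BB.
Offset 14: leading byte 0xE4 = 11100100 → 3-byte char #5 = E4 B0 8B.
Leading byte 0xE4 = 11100100 matches 1110xxxx → 3-byte sequence.
Byte 1: 0xE4 = 11100100, payload 0100 (4 bits).
Byte 2: 0xB0 = 10110000 (10xxxxxx ✓), payload 110000.
Byte 3: 0x8B = 10001011 (10xxxxxx ✓), payload 001011.
Concatenate: 0100110000001011 = 0x4C0B (16 bits → U+4C0B).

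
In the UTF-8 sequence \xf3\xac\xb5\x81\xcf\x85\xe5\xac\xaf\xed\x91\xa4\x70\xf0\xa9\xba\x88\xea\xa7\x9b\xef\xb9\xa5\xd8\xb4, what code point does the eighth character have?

Offset 0: leading byte 0xF3 = 11110011 → 4-byte char #1 = F3 AC B5 81.
Offset 4: leading byte 0xCF = 11001111 → 2-byte char #2 = CF 85.
Offset 6: leading byte 0xE5 = 11100101 → 3-byte char #3 = E5 AC AF.
Offset 9: leading byte 0xED = 11101101 → 3-byte char #4 = ED 91 A4.
Offset 12: leading byte 0x70 = 01110000 → 1-byte char #5 = 70.
Offset 13: leading byte 0xF0 = 11110000 → 4-byte char #6 = F0 A9 BA 88.
Offset 17: leading byte 0xEA = 11101010 → 3-byte char #7 = EA A7 9B.
Offset 20: leading byte 0xEF = 11101111 → 3-byte char #8 = EF B9 A5.
Leading byte 0xEF = 11101111 matches 1110xxxx → 3-byte sequence.
Byte 1: 0xEF = 11101111, payload 1111 (4 bits).
Byte 2: 0xB9 = 10111001 (10xxxxxx ✓), payload 111001.
Byte 3: 0xA5 = 10100101 (10xxxxxx ✓), payload 100101.
Concatenate: 1111111001100101 = 0xFE65 (16 bits → U+FE65).

U+FE65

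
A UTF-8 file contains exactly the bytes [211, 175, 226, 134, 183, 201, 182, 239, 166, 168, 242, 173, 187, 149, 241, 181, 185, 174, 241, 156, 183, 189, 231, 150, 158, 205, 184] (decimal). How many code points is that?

9

Byte at offset 0: 0xD3 = 11010011 → 2-byte char (#1). Advance 2.
Byte at offset 2: 0xE2 = 11100010 → 3-byte char (#2). Advance 3.
Byte at offset 5: 0xC9 = 11001001 → 2-byte char (#3). Advance 2.
Byte at offset 7: 0xEF = 11101111 → 3-byte char (#4). Advance 3.
Byte at offset 10: 0xF2 = 11110010 → 4-byte char (#5). Advance 4.
Byte at offset 14: 0xF1 = 11110001 → 4-byte char (#6). Advance 4.
Byte at offset 18: 0xF1 = 11110001 → 4-byte char (#7). Advance 4.
Byte at offset 22: 0xE7 = 11100111 → 3-byte char (#8). Advance 3.
Byte at offset 25: 0xCD = 11001101 → 2-byte char (#9). Advance 2.
Reached end at offset 27 after 9 code points.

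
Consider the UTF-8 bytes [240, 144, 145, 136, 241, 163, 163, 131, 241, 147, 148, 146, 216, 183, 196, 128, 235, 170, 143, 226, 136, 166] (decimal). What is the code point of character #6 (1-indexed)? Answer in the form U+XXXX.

Offset 0: leading byte 0xF0 = 11110000 → 4-byte char #1 = F0 90 91 88.
Offset 4: leading byte 0xF1 = 11110001 → 4-byte char #2 = F1 A3 A3 83.
Offset 8: leading byte 0xF1 = 11110001 → 4-byte char #3 = F1 93 94 92.
Offset 12: leading byte 0xD8 = 11011000 → 2-byte char #4 = D8 B7.
Offset 14: leading byte 0xC4 = 11000100 → 2-byte char #5 = C4 80.
Offset 16: leading byte 0xEB = 11101011 → 3-byte char #6 = EB AA 8F.
Leading byte 0xEB = 11101011 matches 1110xxxx → 3-byte sequence.
Byte 1: 0xEB = 11101011, payload 1011 (4 bits).
Byte 2: 0xAA = 10101010 (10xxxxxx ✓), payload 101010.
Byte 3: 0x8F = 10001111 (10xxxxxx ✓), payload 001111.
Concatenate: 1011101010001111 = 0xBA8F (16 bits → U+BA8F).

U+BA8F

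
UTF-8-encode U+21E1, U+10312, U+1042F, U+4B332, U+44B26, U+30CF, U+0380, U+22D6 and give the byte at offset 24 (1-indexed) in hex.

1-indexed offset 24 is 0-indexed offset 23.
U+21E1 → 3-byte form E2 87 A1 at offsets 0–2.
U+10312 → 4-byte form F0 90 8C 92 at offsets 3–6.
U+1042F → 4-byte form F0 90 90 AF at offsets 7–10.
U+4B332 → 4-byte form F1 8B 8C B2 at offsets 11–14.
U+44B26 → 4-byte form F1 84 AC A6 at offsets 15–18.
U+30CF → 3-byte form E3 83 8F at offsets 19–21.
U+0380 → 2-byte form CE 80 at offsets 22–23.
Offset 23 falls in char 7's range; it's byte 2 of CE 80 = 0x80.

0x80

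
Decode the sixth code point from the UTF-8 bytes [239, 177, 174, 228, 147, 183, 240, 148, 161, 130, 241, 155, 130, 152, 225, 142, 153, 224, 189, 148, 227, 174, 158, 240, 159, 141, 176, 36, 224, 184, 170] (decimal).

Offset 0: leading byte 0xEF = 11101111 → 3-byte char #1 = EF B1 AE.
Offset 3: leading byte 0xE4 = 11100100 → 3-byte char #2 = E4 93 B7.
Offset 6: leading byte 0xF0 = 11110000 → 4-byte char #3 = F0 94 A1 82.
Offset 10: leading byte 0xF1 = 11110001 → 4-byte char #4 = F1 9B 82 98.
Offset 14: leading byte 0xE1 = 11100001 → 3-byte char #5 = E1 8E 99.
Offset 17: leading byte 0xE0 = 11100000 → 3-byte char #6 = E0 BD 94.
Leading byte 0xE0 = 11100000 matches 1110xxxx → 3-byte sequence.
Byte 1: 0xE0 = 11100000, payload 0000 (4 bits).
Byte 2: 0xBD = 10111101 (10xxxxxx ✓), payload 111101.
Byte 3: 0x94 = 10010100 (10xxxxxx ✓), payload 010100.
Concatenate: 0000111101010100 = 0xF54 (16 bits → U+0F54).

U+0F54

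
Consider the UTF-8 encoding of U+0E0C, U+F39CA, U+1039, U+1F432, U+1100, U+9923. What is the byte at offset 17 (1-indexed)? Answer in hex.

1-indexed offset 17 is 0-indexed offset 16.
U+0E0C → 3-byte form E0 B8 8C at offsets 0–2.
U+F39CA → 4-byte form F3 B3 A7 8A at offsets 3–6.
U+1039 → 3-byte form E1 80 B9 at offsets 7–9.
U+1F432 → 4-byte form F0 9F 90 B2 at offsets 10–13.
U+1100 → 3-byte form E1 84 80 at offsets 14–16.
Offset 16 falls in char 5's range; it's byte 3 of E1 84 80 = 0x80.

0x80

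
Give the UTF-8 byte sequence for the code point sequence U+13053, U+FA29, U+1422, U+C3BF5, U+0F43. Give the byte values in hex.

F0 93 81 93 EF A8 A9 E1 90 A2 F3 83 AF B5 E0 BD 83

U+13053: 4-byte form → F0 93 81 93.
U+FA29: 3-byte form → EF A8 A9.
U+1422: 3-byte form → E1 90 A2.
U+C3BF5: 4-byte form → F3 83 AF B5.
U+0F43: 3-byte form → E0 BD 83.
Concatenated (17 bytes): F0 93 81 93 EF A8 A9 E1 90 A2 F3 83 AF B5 E0 BD 83.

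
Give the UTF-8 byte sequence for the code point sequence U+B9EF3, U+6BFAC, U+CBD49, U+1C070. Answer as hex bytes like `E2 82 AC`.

F2 B9 BB B3 F1 AB BE AC F3 8B B5 89 F0 9C 81 B0

U+B9EF3: 4-byte form → F2 B9 BB B3.
U+6BFAC: 4-byte form → F1 AB BE AC.
U+CBD49: 4-byte form → F3 8B B5 89.
U+1C070: 4-byte form → F0 9C 81 B0.
Concatenated (16 bytes): F2 B9 BB B3 F1 AB BE AC F3 8B B5 89 F0 9C 81 B0.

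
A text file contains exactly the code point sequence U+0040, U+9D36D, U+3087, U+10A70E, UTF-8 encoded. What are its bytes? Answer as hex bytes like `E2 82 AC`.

U+0040: 1-byte form → 40.
U+9D36D: 4-byte form → F2 9D 8D AD.
U+3087: 3-byte form → E3 82 87.
U+10A70E: 4-byte form → F4 8A 9C 8E.
Concatenated (12 bytes): 40 F2 9D 8D AD E3 82 87 F4 8A 9C 8E.

40 F2 9D 8D AD E3 82 87 F4 8A 9C 8E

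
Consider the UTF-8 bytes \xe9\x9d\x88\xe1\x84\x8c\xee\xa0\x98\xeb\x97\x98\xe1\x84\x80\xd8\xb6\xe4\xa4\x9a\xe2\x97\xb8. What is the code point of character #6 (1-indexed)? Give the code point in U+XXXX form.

U+0636

Offset 0: leading byte 0xE9 = 11101001 → 3-byte char #1 = E9 9D 88.
Offset 3: leading byte 0xE1 = 11100001 → 3-byte char #2 = E1 84 8C.
Offset 6: leading byte 0xEE = 11101110 → 3-byte char #3 = EE A0 98.
Offset 9: leading byte 0xEB = 11101011 → 3-byte char #4 = EB 97 98.
Offset 12: leading byte 0xE1 = 11100001 → 3-byte char #5 = E1 84 80.
Offset 15: leading byte 0xD8 = 11011000 → 2-byte char #6 = D8 B6.
Leading byte 0xD8 = 11011000 matches 110xxxxx → 2-byte sequence.
Byte 1: 0xD8 = 11011000, payload 11000 (5 bits).
Byte 2: 0xB6 = 10110110 (10xxxxxx ✓), payload 110110.
Concatenate: 11000110110 = 0x636 (11 bits → U+0636).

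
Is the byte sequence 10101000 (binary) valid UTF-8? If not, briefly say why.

invalid (continuation byte with no leading byte)

Byte 0xA8 = 10101000 has the form 10xxxxxx — a continuation byte — but there is no preceding leading byte.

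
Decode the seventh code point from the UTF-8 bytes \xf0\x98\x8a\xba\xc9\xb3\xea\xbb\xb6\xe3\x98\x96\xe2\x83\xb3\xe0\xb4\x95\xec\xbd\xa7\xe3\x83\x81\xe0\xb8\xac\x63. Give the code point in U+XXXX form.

Offset 0: leading byte 0xF0 = 11110000 → 4-byte char #1 = F0 98 8A BA.
Offset 4: leading byte 0xC9 = 11001001 → 2-byte char #2 = C9 B3.
Offset 6: leading byte 0xEA = 11101010 → 3-byte char #3 = EA BB B6.
Offset 9: leading byte 0xE3 = 11100011 → 3-byte char #4 = E3 98 96.
Offset 12: leading byte 0xE2 = 11100010 → 3-byte char #5 = E2 83 B3.
Offset 15: leading byte 0xE0 = 11100000 → 3-byte char #6 = E0 B4 95.
Offset 18: leading byte 0xEC = 11101100 → 3-byte char #7 = EC BD A7.
Leading byte 0xEC = 11101100 matches 1110xxxx → 3-byte sequence.
Byte 1: 0xEC = 11101100, payload 1100 (4 bits).
Byte 2: 0xBD = 10111101 (10xxxxxx ✓), payload 111101.
Byte 3: 0xA7 = 10100111 (10xxxxxx ✓), payload 100111.
Concatenate: 1100111101100111 = 0xCF67 (16 bits → U+CF67).

U+CF67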